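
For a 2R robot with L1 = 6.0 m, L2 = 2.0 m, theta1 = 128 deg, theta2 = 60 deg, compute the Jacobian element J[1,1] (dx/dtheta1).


J[1,1] = -L1*sin(t1) - L2*sin(t1+t2)
= -6.0*sin(128) - 2.0*sin(188)
= -4.4497


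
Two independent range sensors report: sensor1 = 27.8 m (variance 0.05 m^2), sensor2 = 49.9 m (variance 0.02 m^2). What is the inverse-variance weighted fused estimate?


w1 = (1/var1) / (1/var1 + 1/var2)
   = 20.0 / (20.0 + 50.0) = 0.2857
w2 = 1 - w1 = 0.7143
fused = w1*s1 + w2*s2 = 7.9429 + 35.6429
= 43.5857 m


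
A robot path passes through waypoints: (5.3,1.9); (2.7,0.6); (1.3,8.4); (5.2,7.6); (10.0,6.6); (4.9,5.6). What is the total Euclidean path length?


Segment lengths:
  seg1 = sqrt((-2.6)^2 + (-1.3)^2) = 2.9069
  seg2 = sqrt((-1.4)^2 + (7.8)^2) = 7.9246
  seg3 = sqrt((3.9)^2 + (-0.8)^2) = 3.9812
  seg4 = sqrt((4.8)^2 + (-1.0)^2) = 4.9031
  seg5 = sqrt((-5.1)^2 + (-1.0)^2) = 5.1971
Total = 24.9129


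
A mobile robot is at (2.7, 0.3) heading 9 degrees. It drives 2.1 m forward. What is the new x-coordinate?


x_new = x0 + d*cos(theta)
= 2.7 + 2.1*cos(9)
= 2.7 + 2.0741
= 4.7741


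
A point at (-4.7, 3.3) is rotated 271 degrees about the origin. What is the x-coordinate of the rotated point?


x' = x*cos(theta) - y*sin(theta)
cos(271 deg) = 0.0175, sin(271 deg) = -0.9998
x' = -4.7 * 0.0175 - 3.3 * -0.9998
= -0.082 - -3.2995
= 3.2175


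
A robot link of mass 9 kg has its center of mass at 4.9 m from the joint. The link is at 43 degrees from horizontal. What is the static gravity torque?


tau = m*g*L*cos(angle)
= 9 * 9.81 * 4.9 * cos(43 deg)
= 9 * 9.81 * 4.9 * 0.7314
= 316.399 Nm


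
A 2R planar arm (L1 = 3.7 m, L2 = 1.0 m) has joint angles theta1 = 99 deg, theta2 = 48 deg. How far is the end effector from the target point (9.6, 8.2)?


End effector via forward kinematics:
x = L1*cos(t1) + L2*cos(t1+t2) = -1.4175
y = L1*sin(t1) + L2*sin(t1+t2) = 4.1991
Distance to target:
d = sqrt((9.6 - -1.4175)^2 + (8.2 - 4.1991)^2)
= sqrt(121.3848 + 16.0073)
= 11.7214 m


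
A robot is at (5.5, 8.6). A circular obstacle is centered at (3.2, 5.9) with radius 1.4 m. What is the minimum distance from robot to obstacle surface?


center_dist = sqrt((5.5-3.2)^2 + (8.6-5.9)^2)
= sqrt(5.29 + 7.29)
= 3.5468
min_dist = center_dist - radius = 3.5468 - 1.4 = 2.1468 m


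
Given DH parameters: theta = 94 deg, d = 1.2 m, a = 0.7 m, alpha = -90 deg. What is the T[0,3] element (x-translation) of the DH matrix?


T[0,3] = a * cos(theta)
= 0.7 * cos(94 deg)
= 0.7 * -0.0698
= -0.0488


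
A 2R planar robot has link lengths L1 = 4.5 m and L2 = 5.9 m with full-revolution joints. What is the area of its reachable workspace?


r_max = L1 + L2 = 10.4 m
r_min = |L1 - L2| = 1.4 m
Area = pi*(r_max^2 - r_min^2)
= pi*(108.16 - 1.96)
= pi * 106.2
= 333.6371 m^2


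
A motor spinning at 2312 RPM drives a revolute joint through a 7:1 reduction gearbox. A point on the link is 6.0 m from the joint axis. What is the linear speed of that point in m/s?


omega_motor = 2312 * 2*pi/60 = 242.1121 rad/s
omega_joint = omega_motor / 7 = 34.5874 rad/s
v = omega_joint * r = 34.5874 * 6.0
= 207.5246 m/s


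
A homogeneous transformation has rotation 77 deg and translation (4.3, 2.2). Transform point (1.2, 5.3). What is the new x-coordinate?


x' = cos(theta)*px - sin(theta)*py + tx
= 0.225*1.2 - 0.9744*5.3 + 4.3
= -0.5942


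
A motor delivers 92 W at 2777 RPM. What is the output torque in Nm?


omega = 2777 * 2*pi/60 = 290.8068 rad/s
tau = P / omega = 92 / 290.8068
= 0.3164 Nm


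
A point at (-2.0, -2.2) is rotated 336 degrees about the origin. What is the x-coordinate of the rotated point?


x' = x*cos(theta) - y*sin(theta)
cos(336 deg) = 0.9135, sin(336 deg) = -0.4067
x' = -2.0 * 0.9135 - -2.2 * -0.4067
= -1.8271 - 0.8948
= -2.7219


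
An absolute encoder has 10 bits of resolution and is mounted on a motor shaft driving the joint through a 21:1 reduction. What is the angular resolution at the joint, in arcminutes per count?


counts = 2^10 = 1024
effective counts at joint = 1024 * 21 = 21504
resolution = 360*60 / 21504
= 1.0045 arcmin/count


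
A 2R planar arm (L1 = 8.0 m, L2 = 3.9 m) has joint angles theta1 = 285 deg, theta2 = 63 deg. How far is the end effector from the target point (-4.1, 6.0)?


End effector via forward kinematics:
x = L1*cos(t1) + L2*cos(t1+t2) = 5.8853
y = L1*sin(t1) + L2*sin(t1+t2) = -8.5383
Distance to target:
d = sqrt((-4.1 - 5.8853)^2 + (6.0 - -8.5383)^2)
= sqrt(99.7068 + 211.3611)
= 17.6371 m


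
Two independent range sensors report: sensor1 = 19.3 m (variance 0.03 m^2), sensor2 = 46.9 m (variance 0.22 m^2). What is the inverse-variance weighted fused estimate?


w1 = (1/var1) / (1/var1 + 1/var2)
   = 33.3333 / (33.3333 + 4.5455) = 0.88
w2 = 1 - w1 = 0.12
fused = w1*s1 + w2*s2 = 16.984 + 5.628
= 22.612 m


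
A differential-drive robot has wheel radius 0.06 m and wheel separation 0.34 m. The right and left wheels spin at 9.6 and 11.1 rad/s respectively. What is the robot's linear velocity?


vR = r*wR = 0.06*9.6 = 0.576 m/s
vL = r*wL = 0.06*11.1 = 0.666 m/s
v = (vR+vL)/2 = 0.621 m/s
omega = (vR-vL)/L = -0.2647 rad/s
linear velocity = 0.621 m/s


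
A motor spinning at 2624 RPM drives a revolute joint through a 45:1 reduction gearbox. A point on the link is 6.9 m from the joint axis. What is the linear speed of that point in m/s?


omega_motor = 2624 * 2*pi/60 = 274.7846 rad/s
omega_joint = omega_motor / 45 = 6.1063 rad/s
v = omega_joint * r = 6.1063 * 6.9
= 42.1336 m/s


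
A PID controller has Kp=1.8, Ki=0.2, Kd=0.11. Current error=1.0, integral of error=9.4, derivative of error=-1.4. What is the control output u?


u = Kp*e + Ki*int(e) + Kd*de/dt
= 1.8*1.0 + 0.2*9.4 + 0.11*(-1.4)
= 1.8 + 1.88 + -0.154
= 3.526


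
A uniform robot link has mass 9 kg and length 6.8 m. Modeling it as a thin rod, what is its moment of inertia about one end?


I = (1/3) * m * L^2
= (1/3) * 9 * 6.8^2
= 0.333333 * 9 * 46.24
= 138.72 kg*m^2


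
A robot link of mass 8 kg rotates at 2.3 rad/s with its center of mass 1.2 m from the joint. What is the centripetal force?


F = m * omega^2 * r
= 8 * 2.3^2 * 1.2
= 8 * 5.29 * 1.2
= 50.784 N


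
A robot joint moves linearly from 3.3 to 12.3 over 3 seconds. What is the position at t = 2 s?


s = t/T = 2/3 = 0.6667
p(t) = p0 + (pf-p0)*s
= 3.3 + (12.3 - 3.3) * 0.6667
= 9.3


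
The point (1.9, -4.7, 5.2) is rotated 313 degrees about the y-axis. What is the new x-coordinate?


Rotation about y-axis: x' = x*cos(theta) + z*sin(theta)
= 1.9 * 0.682 + 5.2 * -0.7314
= -2.5072


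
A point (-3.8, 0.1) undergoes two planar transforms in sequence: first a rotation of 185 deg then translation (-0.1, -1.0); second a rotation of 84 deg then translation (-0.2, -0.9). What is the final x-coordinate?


After transform 1:
x1 = cos(185)*-3.8 - sin(185)*0.1 + -0.1 = 3.6943
y1 = sin(185)*-3.8 + cos(185)*0.1 + -1.0 = -0.7684
After transform 2:
x2 = cos(84)*3.6943 - sin(84)*-0.7684 + -0.2
= 0.9504


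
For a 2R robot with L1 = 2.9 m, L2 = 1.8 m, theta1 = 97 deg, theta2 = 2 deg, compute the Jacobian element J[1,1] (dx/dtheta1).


J[1,1] = -L1*sin(t1) - L2*sin(t1+t2)
= -2.9*sin(97) - 1.8*sin(99)
= -4.6562


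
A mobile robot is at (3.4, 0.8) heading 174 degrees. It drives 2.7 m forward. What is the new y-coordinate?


y_new = y0 + d*sin(theta)
= 0.8 + 2.7*sin(174)
= 0.8 + 0.2822
= 1.0822


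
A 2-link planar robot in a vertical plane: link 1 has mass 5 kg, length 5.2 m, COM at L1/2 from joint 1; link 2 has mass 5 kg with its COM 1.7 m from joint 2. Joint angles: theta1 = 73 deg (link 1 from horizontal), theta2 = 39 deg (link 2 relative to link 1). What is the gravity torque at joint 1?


Horizontal distance from joint 1 to link-1 COM:
  x_c1 = (L1/2)*cos(t1) = 2.6 * 0.2924 = 0.7602 m
Horizontal distance from joint 1 to link-2 COM:
  x_c2 = L1*cos(t1) + Lc2*cos(t1+t2)
       = 5.2*0.2924 + 1.7*-0.3746 = 0.8835 m
tau1 = m1*g*x_c1 + m2*g*x_c2
     = 5*9.81*0.7602 + 5*9.81*0.8835
     = 37.2862 + 43.3358
     = 80.6219 Nm


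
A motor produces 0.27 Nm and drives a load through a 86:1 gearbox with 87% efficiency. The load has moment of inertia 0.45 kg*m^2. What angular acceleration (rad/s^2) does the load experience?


tau_out = tau_motor * N * eta
= 0.27 * 86 * 0.87 = 20.2014 Nm
alpha = tau_out / I = 20.2014 / 0.45
= 44.892 rad/s^2


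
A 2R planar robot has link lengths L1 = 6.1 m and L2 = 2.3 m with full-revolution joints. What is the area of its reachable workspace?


r_max = L1 + L2 = 8.4 m
r_min = |L1 - L2| = 3.8 m
Area = pi*(r_max^2 - r_min^2)
= pi*(70.56 - 14.44)
= pi * 56.12
= 176.3062 m^2


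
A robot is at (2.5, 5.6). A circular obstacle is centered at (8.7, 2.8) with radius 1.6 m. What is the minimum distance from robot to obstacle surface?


center_dist = sqrt((2.5-8.7)^2 + (5.6-2.8)^2)
= sqrt(38.44 + 7.84)
= 6.8029
min_dist = center_dist - radius = 6.8029 - 1.6 = 5.2029 m


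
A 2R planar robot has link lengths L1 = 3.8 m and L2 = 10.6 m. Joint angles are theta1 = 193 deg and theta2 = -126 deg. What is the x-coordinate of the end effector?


Convert angles to radians: theta1 = 3.3685, theta2 = -2.1991
x = L1*cos(theta1) + L2*cos(theta1+theta2)
x = -3.7026 + 4.1417
x = 0.4391


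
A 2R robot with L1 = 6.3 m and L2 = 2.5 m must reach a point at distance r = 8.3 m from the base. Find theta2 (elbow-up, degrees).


cos(theta2) = (r^2 - L1^2 - L2^2) / (2*L1*L2)
cos(theta2) = (68.89 - 39.69 - 6.25) / 31.5
cos(theta2) = 0.728571
theta2 = 43.2332 degrees


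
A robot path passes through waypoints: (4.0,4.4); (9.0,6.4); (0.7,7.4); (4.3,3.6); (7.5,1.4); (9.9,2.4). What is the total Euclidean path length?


Segment lengths:
  seg1 = sqrt((5.0)^2 + (2.0)^2) = 5.3852
  seg2 = sqrt((-8.3)^2 + (1.0)^2) = 8.36
  seg3 = sqrt((3.6)^2 + (-3.8)^2) = 5.2345
  seg4 = sqrt((3.2)^2 + (-2.2)^2) = 3.8833
  seg5 = sqrt((2.4)^2 + (1.0)^2) = 2.6
Total = 25.463


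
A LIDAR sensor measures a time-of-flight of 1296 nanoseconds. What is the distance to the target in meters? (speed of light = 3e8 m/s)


tof = 1296 ns = 1.296e-06 s
dist = c * tof / 2
= 3e8 * 1.296e-06 / 2
= 194.4 m


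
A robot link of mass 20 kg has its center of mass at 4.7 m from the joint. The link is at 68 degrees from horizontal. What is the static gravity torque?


tau = m*g*L*cos(angle)
= 20 * 9.81 * 4.7 * cos(68 deg)
= 20 * 9.81 * 4.7 * 0.3746
= 345.4397 Nm


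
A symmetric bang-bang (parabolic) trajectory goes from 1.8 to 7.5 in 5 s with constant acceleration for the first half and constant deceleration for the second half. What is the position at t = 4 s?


Symmetric rest-to-rest: each phase covers (pf-p0)/2 in time T/2. 0.5*a*(T/2)^2 = (pf-p0)/2 => a = 4*(pf-p0)/T^2
a = 4*(7.5-1.8)/5^2 = 0.912
t = 4 is in the deceleration phase (t > T/2).
p = pf - 0.5*a*(T-t)^2 = 7.5 - 0.5*0.912*1^2
= 7.044


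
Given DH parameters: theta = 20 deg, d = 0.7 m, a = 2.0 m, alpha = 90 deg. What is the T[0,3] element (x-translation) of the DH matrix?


T[0,3] = a * cos(theta)
= 2.0 * cos(20 deg)
= 2.0 * 0.9397
= 1.8794


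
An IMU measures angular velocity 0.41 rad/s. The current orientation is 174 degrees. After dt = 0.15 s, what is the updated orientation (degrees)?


delta_theta = w * dt = 0.41 * 0.15 = 0.0615 rad
= 3.5237 deg
theta_new = 174 + 3.5237 = 177.5237 deg


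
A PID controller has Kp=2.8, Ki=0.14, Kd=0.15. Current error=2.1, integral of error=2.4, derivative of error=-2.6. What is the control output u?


u = Kp*e + Ki*int(e) + Kd*de/dt
= 2.8*2.1 + 0.14*2.4 + 0.15*(-2.6)
= 5.88 + 0.336 + -0.39
= 5.826


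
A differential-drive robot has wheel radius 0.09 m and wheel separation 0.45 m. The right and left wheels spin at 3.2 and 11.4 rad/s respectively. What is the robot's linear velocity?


vR = r*wR = 0.09*3.2 = 0.288 m/s
vL = r*wL = 0.09*11.4 = 1.026 m/s
v = (vR+vL)/2 = 0.657 m/s
omega = (vR-vL)/L = -1.64 rad/s
linear velocity = 0.657 m/s


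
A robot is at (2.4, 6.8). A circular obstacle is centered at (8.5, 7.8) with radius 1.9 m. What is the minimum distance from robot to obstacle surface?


center_dist = sqrt((2.4-8.5)^2 + (6.8-7.8)^2)
= sqrt(37.21 + 1.0)
= 6.1814
min_dist = center_dist - radius = 6.1814 - 1.9 = 4.2814 m


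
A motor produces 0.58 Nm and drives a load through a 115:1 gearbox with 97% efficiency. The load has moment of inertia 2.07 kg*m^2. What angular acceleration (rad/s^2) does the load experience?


tau_out = tau_motor * N * eta
= 0.58 * 115 * 0.97 = 64.699 Nm
alpha = tau_out / I = 64.699 / 2.07
= 31.2556 rad/s^2


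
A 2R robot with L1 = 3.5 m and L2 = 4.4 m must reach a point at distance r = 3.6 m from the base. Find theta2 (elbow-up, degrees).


cos(theta2) = (r^2 - L1^2 - L2^2) / (2*L1*L2)
cos(theta2) = (12.96 - 12.25 - 19.36) / 30.8
cos(theta2) = -0.605519
theta2 = 127.2662 degrees


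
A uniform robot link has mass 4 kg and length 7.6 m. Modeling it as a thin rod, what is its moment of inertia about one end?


I = (1/3) * m * L^2
= (1/3) * 4 * 7.6^2
= 0.333333 * 4 * 57.76
= 77.0133 kg*m^2


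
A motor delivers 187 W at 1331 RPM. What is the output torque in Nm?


omega = 1331 * 2*pi/60 = 139.382 rad/s
tau = P / omega = 187 / 139.382
= 1.3416 Nm


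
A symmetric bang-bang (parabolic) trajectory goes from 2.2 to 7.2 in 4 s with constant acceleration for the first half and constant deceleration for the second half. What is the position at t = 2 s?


Symmetric rest-to-rest: each phase covers (pf-p0)/2 in time T/2. 0.5*a*(T/2)^2 = (pf-p0)/2 => a = 4*(pf-p0)/T^2
a = 4*(7.2-2.2)/4^2 = 1.25
t = 2 is in the acceleration phase (t <= T/2).
p = p0 + 0.5*a*t^2 = 2.2 + 0.5*1.25*2^2
= 4.7


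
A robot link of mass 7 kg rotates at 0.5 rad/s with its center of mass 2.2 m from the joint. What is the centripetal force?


F = m * omega^2 * r
= 7 * 0.5^2 * 2.2
= 7 * 0.25 * 2.2
= 3.85 N


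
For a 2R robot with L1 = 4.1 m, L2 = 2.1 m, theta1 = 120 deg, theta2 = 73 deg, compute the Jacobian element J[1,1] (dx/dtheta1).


J[1,1] = -L1*sin(t1) - L2*sin(t1+t2)
= -4.1*sin(120) - 2.1*sin(193)
= -3.0783


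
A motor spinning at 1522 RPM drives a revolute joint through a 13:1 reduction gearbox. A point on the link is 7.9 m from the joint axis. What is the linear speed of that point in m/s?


omega_motor = 1522 * 2*pi/60 = 159.3835 rad/s
omega_joint = omega_motor / 13 = 12.2603 rad/s
v = omega_joint * r = 12.2603 * 7.9
= 96.8561 m/s


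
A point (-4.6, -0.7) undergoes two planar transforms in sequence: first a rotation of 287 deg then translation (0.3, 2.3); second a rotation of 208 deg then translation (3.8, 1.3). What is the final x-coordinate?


After transform 1:
x1 = cos(287)*-4.6 - sin(287)*-0.7 + 0.3 = -1.7143
y1 = sin(287)*-4.6 + cos(287)*-0.7 + 2.3 = 6.4943
After transform 2:
x2 = cos(208)*-1.7143 - sin(208)*6.4943 + 3.8
= 8.3626


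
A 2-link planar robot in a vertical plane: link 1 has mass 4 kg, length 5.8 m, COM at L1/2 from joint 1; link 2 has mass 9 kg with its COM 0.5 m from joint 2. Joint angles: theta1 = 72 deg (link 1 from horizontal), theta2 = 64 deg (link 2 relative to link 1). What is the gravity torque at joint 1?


Horizontal distance from joint 1 to link-1 COM:
  x_c1 = (L1/2)*cos(t1) = 2.9 * 0.309 = 0.8961 m
Horizontal distance from joint 1 to link-2 COM:
  x_c2 = L1*cos(t1) + Lc2*cos(t1+t2)
       = 5.8*0.309 + 0.5*-0.7193 = 1.4326 m
tau1 = m1*g*x_c1 + m2*g*x_c2
     = 4*9.81*0.8961 + 9*9.81*1.4326
     = 35.1649 + 126.4868
     = 161.6517 Nm


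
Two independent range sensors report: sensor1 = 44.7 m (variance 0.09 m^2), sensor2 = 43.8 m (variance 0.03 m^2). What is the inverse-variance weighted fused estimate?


w1 = (1/var1) / (1/var1 + 1/var2)
   = 11.1111 / (11.1111 + 33.3333) = 0.25
w2 = 1 - w1 = 0.75
fused = w1*s1 + w2*s2 = 11.175 + 32.85
= 44.025 m


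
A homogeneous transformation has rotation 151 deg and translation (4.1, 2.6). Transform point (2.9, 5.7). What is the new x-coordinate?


x' = cos(theta)*px - sin(theta)*py + tx
= -0.8746*2.9 - 0.4848*5.7 + 4.1
= -1.1998


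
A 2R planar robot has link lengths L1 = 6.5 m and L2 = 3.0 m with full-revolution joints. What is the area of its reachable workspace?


r_max = L1 + L2 = 9.5 m
r_min = |L1 - L2| = 3.5 m
Area = pi*(r_max^2 - r_min^2)
= pi*(90.25 - 12.25)
= pi * 78.0
= 245.0442 m^2


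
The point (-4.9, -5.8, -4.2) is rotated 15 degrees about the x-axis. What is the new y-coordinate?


Rotation about x-axis: y' = y*cos(theta) - z*sin(theta)
= -5.8 * 0.9659 - -4.2 * 0.2588
= -4.5153


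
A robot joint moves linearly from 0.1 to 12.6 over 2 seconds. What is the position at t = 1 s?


s = t/T = 1/2 = 0.5
p(t) = p0 + (pf-p0)*s
= 0.1 + (12.6 - 0.1) * 0.5
= 6.35


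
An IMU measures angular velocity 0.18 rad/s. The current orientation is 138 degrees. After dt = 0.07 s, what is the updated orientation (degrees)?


delta_theta = w * dt = 0.18 * 0.07 = 0.0126 rad
= 0.7219 deg
theta_new = 138 + 0.7219 = 138.7219 deg


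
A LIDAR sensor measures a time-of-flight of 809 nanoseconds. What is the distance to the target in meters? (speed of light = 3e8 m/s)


tof = 809 ns = 8.09e-07 s
dist = c * tof / 2
= 3e8 * 8.09e-07 / 2
= 121.35 m


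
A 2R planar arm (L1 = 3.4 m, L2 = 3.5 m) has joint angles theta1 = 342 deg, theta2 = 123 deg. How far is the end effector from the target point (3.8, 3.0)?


End effector via forward kinematics:
x = L1*cos(t1) + L2*cos(t1+t2) = 2.3277
y = L1*sin(t1) + L2*sin(t1+t2) = 2.3301
Distance to target:
d = sqrt((3.8 - 2.3277)^2 + (3.0 - 2.3301)^2)
= sqrt(2.1676 + 0.4488)
= 1.6175 m


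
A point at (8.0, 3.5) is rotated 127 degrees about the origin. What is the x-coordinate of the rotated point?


x' = x*cos(theta) - y*sin(theta)
cos(127 deg) = -0.6018, sin(127 deg) = 0.7986
x' = 8.0 * -0.6018 - 3.5 * 0.7986
= -4.8145 - 2.7952
= -7.6097


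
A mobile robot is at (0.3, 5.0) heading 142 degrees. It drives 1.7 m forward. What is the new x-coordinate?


x_new = x0 + d*cos(theta)
= 0.3 + 1.7*cos(142)
= 0.3 + -1.3396
= -1.0396


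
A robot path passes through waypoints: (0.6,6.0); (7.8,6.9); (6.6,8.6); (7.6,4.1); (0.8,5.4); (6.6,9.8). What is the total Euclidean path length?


Segment lengths:
  seg1 = sqrt((7.2)^2 + (0.9)^2) = 7.256
  seg2 = sqrt((-1.2)^2 + (1.7)^2) = 2.0809
  seg3 = sqrt((1.0)^2 + (-4.5)^2) = 4.6098
  seg4 = sqrt((-6.8)^2 + (1.3)^2) = 6.9231
  seg5 = sqrt((5.8)^2 + (4.4)^2) = 7.2801
Total = 28.1499


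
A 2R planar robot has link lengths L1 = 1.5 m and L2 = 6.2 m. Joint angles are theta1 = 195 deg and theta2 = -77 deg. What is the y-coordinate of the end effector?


Convert angles to radians: theta1 = 3.4034, theta2 = -1.3439
y = L1*sin(theta1) + L2*sin(theta1+theta2)
y = -0.3882 + 5.4743
y = 5.086


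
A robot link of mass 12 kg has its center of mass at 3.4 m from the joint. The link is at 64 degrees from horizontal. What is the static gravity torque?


tau = m*g*L*cos(angle)
= 12 * 9.81 * 3.4 * cos(64 deg)
= 12 * 9.81 * 3.4 * 0.4384
= 175.4572 Nm


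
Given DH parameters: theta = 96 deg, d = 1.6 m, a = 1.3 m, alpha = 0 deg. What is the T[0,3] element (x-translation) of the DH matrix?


T[0,3] = a * cos(theta)
= 1.3 * cos(96 deg)
= 1.3 * -0.1045
= -0.1359


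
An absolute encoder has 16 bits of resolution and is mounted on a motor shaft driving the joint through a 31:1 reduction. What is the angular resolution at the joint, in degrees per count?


counts = 2^16 = 65536
effective counts at joint = 65536 * 31 = 2031616
resolution = 360 / 2031616
= 1.7720e-04 deg/count


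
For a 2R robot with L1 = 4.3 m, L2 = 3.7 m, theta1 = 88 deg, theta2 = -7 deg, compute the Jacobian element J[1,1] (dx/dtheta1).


J[1,1] = -L1*sin(t1) - L2*sin(t1+t2)
= -4.3*sin(88) - 3.7*sin(81)
= -7.9518


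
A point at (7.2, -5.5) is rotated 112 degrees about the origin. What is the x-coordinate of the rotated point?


x' = x*cos(theta) - y*sin(theta)
cos(112 deg) = -0.3746, sin(112 deg) = 0.9272
x' = 7.2 * -0.3746 - -5.5 * 0.9272
= -2.6972 - -5.0995
= 2.4023


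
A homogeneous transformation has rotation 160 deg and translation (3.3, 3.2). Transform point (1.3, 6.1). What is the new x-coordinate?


x' = cos(theta)*px - sin(theta)*py + tx
= -0.9397*1.3 - 0.342*6.1 + 3.3
= -0.0079


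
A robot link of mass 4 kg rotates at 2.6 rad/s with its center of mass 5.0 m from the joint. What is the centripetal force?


F = m * omega^2 * r
= 4 * 2.6^2 * 5.0
= 4 * 6.76 * 5.0
= 135.2 N


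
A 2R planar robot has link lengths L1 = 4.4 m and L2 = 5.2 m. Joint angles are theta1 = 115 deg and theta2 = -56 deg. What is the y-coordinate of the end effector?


Convert angles to radians: theta1 = 2.0071, theta2 = -0.9774
y = L1*sin(theta1) + L2*sin(theta1+theta2)
y = 3.9878 + 4.4573
y = 8.445


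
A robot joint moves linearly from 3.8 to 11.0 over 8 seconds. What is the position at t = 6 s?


s = t/T = 6/8 = 0.75
p(t) = p0 + (pf-p0)*s
= 3.8 + (11.0 - 3.8) * 0.75
= 9.2


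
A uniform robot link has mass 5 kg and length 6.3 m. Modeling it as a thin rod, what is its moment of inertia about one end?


I = (1/3) * m * L^2
= (1/3) * 5 * 6.3^2
= 0.333333 * 5 * 39.69
= 66.15 kg*m^2


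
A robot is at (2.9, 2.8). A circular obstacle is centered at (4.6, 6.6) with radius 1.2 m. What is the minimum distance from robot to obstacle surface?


center_dist = sqrt((2.9-4.6)^2 + (2.8-6.6)^2)
= sqrt(2.89 + 14.44)
= 4.1629
min_dist = center_dist - radius = 4.1629 - 1.2 = 2.9629 m


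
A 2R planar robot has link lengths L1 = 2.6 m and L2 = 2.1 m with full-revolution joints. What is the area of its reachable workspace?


r_max = L1 + L2 = 4.7 m
r_min = |L1 - L2| = 0.5 m
Area = pi*(r_max^2 - r_min^2)
= pi*(22.09 - 0.25)
= pi * 21.84
= 68.6124 m^2


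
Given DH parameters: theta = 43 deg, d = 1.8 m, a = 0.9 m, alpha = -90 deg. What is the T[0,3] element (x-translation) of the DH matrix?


T[0,3] = a * cos(theta)
= 0.9 * cos(43 deg)
= 0.9 * 0.7314
= 0.6582


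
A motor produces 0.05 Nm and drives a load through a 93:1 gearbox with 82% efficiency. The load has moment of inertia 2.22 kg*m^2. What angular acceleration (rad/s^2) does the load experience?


tau_out = tau_motor * N * eta
= 0.05 * 93 * 0.82 = 3.813 Nm
alpha = tau_out / I = 3.813 / 2.22
= 1.7176 rad/s^2


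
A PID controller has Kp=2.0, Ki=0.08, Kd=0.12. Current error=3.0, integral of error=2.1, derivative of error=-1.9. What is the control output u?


u = Kp*e + Ki*int(e) + Kd*de/dt
= 2.0*3.0 + 0.08*2.1 + 0.12*(-1.9)
= 6.0 + 0.168 + -0.228
= 5.94


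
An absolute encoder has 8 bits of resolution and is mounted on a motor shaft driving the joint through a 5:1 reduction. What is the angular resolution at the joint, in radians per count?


counts = 2^8 = 256
effective counts at joint = 256 * 5 = 1280
resolution = 2*pi / 1280
= 0.0049 rad/count


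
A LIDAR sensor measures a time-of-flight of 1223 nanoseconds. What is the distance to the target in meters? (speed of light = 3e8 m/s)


tof = 1223 ns = 1.223e-06 s
dist = c * tof / 2
= 3e8 * 1.223e-06 / 2
= 183.45 m


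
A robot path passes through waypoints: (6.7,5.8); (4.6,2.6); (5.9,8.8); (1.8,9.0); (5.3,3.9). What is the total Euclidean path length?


Segment lengths:
  seg1 = sqrt((-2.1)^2 + (-3.2)^2) = 3.8275
  seg2 = sqrt((1.3)^2 + (6.2)^2) = 6.3348
  seg3 = sqrt((-4.1)^2 + (0.2)^2) = 4.1049
  seg4 = sqrt((3.5)^2 + (-5.1)^2) = 6.1855
Total = 20.4527


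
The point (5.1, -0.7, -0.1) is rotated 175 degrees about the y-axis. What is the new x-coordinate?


Rotation about y-axis: x' = x*cos(theta) + z*sin(theta)
= 5.1 * -0.9962 + -0.1 * 0.0872
= -5.0893


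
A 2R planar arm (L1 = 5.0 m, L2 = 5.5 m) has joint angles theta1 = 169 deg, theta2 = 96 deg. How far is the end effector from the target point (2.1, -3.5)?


End effector via forward kinematics:
x = L1*cos(t1) + L2*cos(t1+t2) = -5.3875
y = L1*sin(t1) + L2*sin(t1+t2) = -4.525
Distance to target:
d = sqrt((2.1 - -5.3875)^2 + (-3.5 - -4.525)^2)
= sqrt(56.0625 + 1.0507)
= 7.5573 m


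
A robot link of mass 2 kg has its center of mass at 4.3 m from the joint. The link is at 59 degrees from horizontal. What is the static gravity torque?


tau = m*g*L*cos(angle)
= 2 * 9.81 * 4.3 * cos(59 deg)
= 2 * 9.81 * 4.3 * 0.515
= 43.4517 Nm


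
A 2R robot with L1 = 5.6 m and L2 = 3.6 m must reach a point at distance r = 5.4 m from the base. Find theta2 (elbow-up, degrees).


cos(theta2) = (r^2 - L1^2 - L2^2) / (2*L1*L2)
cos(theta2) = (29.16 - 31.36 - 12.96) / 40.32
cos(theta2) = -0.375992
theta2 = 112.0856 degrees


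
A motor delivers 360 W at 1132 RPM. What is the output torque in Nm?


omega = 1132 * 2*pi/60 = 118.5428 rad/s
tau = P / omega = 360 / 118.5428
= 3.0369 Nm


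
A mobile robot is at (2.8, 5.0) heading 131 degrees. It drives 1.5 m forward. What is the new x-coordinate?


x_new = x0 + d*cos(theta)
= 2.8 + 1.5*cos(131)
= 2.8 + -0.9841
= 1.8159


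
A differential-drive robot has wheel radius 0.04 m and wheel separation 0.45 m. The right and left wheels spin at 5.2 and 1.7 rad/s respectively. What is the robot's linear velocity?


vR = r*wR = 0.04*5.2 = 0.208 m/s
vL = r*wL = 0.04*1.7 = 0.068 m/s
v = (vR+vL)/2 = 0.138 m/s
omega = (vR-vL)/L = 0.3111 rad/s
linear velocity = 0.138 m/s


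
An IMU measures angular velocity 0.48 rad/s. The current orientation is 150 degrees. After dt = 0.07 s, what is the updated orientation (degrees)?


delta_theta = w * dt = 0.48 * 0.07 = 0.0336 rad
= 1.9251 deg
theta_new = 150 + 1.9251 = 151.9251 deg


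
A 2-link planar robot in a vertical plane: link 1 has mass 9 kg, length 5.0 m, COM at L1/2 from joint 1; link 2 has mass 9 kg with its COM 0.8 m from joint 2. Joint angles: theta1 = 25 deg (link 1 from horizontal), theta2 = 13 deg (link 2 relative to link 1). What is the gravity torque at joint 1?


Horizontal distance from joint 1 to link-1 COM:
  x_c1 = (L1/2)*cos(t1) = 2.5 * 0.9063 = 2.2658 m
Horizontal distance from joint 1 to link-2 COM:
  x_c2 = L1*cos(t1) + Lc2*cos(t1+t2)
       = 5.0*0.9063 + 0.8*0.788 = 5.1619 m
tau1 = m1*g*x_c1 + m2*g*x_c2
     = 9*9.81*2.2658 + 9*9.81*5.1619
     = 200.0448 + 455.7483
     = 655.7931 Nm


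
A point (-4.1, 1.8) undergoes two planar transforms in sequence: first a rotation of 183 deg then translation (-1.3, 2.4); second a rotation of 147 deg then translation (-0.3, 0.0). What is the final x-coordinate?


After transform 1:
x1 = cos(183)*-4.1 - sin(183)*1.8 + -1.3 = 2.8886
y1 = sin(183)*-4.1 + cos(183)*1.8 + 2.4 = 0.817
After transform 2:
x2 = cos(147)*2.8886 - sin(147)*0.817 + -0.3
= -3.1676


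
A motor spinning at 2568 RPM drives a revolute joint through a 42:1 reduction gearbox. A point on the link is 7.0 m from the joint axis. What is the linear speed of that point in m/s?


omega_motor = 2568 * 2*pi/60 = 268.9203 rad/s
omega_joint = omega_motor / 42 = 6.4029 rad/s
v = omega_joint * r = 6.4029 * 7.0
= 44.8201 m/s


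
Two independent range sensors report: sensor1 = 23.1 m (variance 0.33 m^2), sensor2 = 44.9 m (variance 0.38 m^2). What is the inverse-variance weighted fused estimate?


w1 = (1/var1) / (1/var1 + 1/var2)
   = 3.0303 / (3.0303 + 2.6316) = 0.5352
w2 = 1 - w1 = 0.4648
fused = w1*s1 + w2*s2 = 12.3634 + 20.869
= 33.2324 m


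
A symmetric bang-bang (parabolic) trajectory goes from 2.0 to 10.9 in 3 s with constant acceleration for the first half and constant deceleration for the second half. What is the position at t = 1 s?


Symmetric rest-to-rest: each phase covers (pf-p0)/2 in time T/2. 0.5*a*(T/2)^2 = (pf-p0)/2 => a = 4*(pf-p0)/T^2
a = 4*(10.9-2.0)/3^2 = 3.9556
t = 1 is in the acceleration phase (t <= T/2).
p = p0 + 0.5*a*t^2 = 2.0 + 0.5*3.9556*1^2
= 3.9778


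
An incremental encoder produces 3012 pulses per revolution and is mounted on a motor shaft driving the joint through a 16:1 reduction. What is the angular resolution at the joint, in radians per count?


counts per rev = 3012
effective counts at joint = 3012 * 16 = 48192
resolution = 2*pi / 48192
= 1.3038e-04 rad/count


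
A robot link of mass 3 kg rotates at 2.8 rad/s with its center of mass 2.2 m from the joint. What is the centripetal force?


F = m * omega^2 * r
= 3 * 2.8^2 * 2.2
= 3 * 7.84 * 2.2
= 51.744 N


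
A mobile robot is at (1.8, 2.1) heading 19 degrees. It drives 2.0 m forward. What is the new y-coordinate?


y_new = y0 + d*sin(theta)
= 2.1 + 2.0*sin(19)
= 2.1 + 0.6511
= 2.7511


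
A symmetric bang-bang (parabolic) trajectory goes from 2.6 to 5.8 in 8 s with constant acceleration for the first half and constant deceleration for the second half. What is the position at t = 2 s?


Symmetric rest-to-rest: each phase covers (pf-p0)/2 in time T/2. 0.5*a*(T/2)^2 = (pf-p0)/2 => a = 4*(pf-p0)/T^2
a = 4*(5.8-2.6)/8^2 = 0.2
t = 2 is in the acceleration phase (t <= T/2).
p = p0 + 0.5*a*t^2 = 2.6 + 0.5*0.2*2^2
= 3.0


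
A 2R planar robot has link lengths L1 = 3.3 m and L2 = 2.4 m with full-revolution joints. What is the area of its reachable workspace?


r_max = L1 + L2 = 5.7 m
r_min = |L1 - L2| = 0.9 m
Area = pi*(r_max^2 - r_min^2)
= pi*(32.49 - 0.81)
= pi * 31.68
= 99.5257 m^2


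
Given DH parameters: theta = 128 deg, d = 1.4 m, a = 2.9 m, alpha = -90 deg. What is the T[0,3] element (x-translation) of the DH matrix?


T[0,3] = a * cos(theta)
= 2.9 * cos(128 deg)
= 2.9 * -0.6157
= -1.7854


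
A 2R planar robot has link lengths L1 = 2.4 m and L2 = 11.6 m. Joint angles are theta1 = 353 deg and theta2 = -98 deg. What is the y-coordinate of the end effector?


Convert angles to radians: theta1 = 6.161, theta2 = -1.7104
y = L1*sin(theta1) + L2*sin(theta1+theta2)
y = -0.2925 + -11.2047
y = -11.4972


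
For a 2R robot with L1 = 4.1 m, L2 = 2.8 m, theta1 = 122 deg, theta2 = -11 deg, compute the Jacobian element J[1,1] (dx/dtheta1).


J[1,1] = -L1*sin(t1) - L2*sin(t1+t2)
= -4.1*sin(122) - 2.8*sin(111)
= -6.091


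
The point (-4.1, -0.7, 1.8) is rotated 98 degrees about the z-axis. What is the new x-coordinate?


Rotation about z-axis: x' = x*cos(theta) - y*sin(theta)
= -4.1 * -0.1392 - -0.7 * 0.9903
= 1.2638


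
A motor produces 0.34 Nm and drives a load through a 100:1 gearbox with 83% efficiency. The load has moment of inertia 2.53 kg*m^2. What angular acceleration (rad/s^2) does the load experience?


tau_out = tau_motor * N * eta
= 0.34 * 100 * 0.83 = 28.22 Nm
alpha = tau_out / I = 28.22 / 2.53
= 11.1542 rad/s^2


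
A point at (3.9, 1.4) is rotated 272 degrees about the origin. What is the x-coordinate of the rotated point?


x' = x*cos(theta) - y*sin(theta)
cos(272 deg) = 0.0349, sin(272 deg) = -0.9994
x' = 3.9 * 0.0349 - 1.4 * -0.9994
= 0.1361 - -1.3991
= 1.5353


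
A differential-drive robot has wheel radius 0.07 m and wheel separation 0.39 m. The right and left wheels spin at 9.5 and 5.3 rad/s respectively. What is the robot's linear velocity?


vR = r*wR = 0.07*9.5 = 0.665 m/s
vL = r*wL = 0.07*5.3 = 0.371 m/s
v = (vR+vL)/2 = 0.518 m/s
omega = (vR-vL)/L = 0.7538 rad/s
linear velocity = 0.518 m/s


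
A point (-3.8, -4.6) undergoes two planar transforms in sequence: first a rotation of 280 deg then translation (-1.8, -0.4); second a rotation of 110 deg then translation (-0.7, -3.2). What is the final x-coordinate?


After transform 1:
x1 = cos(280)*-3.8 - sin(280)*-4.6 + -1.8 = -6.99
y1 = sin(280)*-3.8 + cos(280)*-4.6 + -0.4 = 2.5435
After transform 2:
x2 = cos(110)*-6.99 - sin(110)*2.5435 + -0.7
= -0.6994


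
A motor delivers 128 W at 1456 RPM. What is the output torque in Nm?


omega = 1456 * 2*pi/60 = 152.472 rad/s
tau = P / omega = 128 / 152.472
= 0.8395 Nm


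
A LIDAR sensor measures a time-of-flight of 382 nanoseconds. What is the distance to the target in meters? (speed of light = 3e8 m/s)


tof = 382 ns = 3.82e-07 s
dist = c * tof / 2
= 3e8 * 3.82e-07 / 2
= 57.3 m


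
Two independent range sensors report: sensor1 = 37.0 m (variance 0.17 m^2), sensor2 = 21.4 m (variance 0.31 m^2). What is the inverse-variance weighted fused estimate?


w1 = (1/var1) / (1/var1 + 1/var2)
   = 5.8824 / (5.8824 + 3.2258) = 0.6458
w2 = 1 - w1 = 0.3542
fused = w1*s1 + w2*s2 = 23.8958 + 7.5792
= 31.475 m


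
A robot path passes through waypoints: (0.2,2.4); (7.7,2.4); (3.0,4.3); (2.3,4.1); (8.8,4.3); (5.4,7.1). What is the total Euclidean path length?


Segment lengths:
  seg1 = sqrt((7.5)^2 + (0.0)^2) = 7.5
  seg2 = sqrt((-4.7)^2 + (1.9)^2) = 5.0695
  seg3 = sqrt((-0.7)^2 + (-0.2)^2) = 0.728
  seg4 = sqrt((6.5)^2 + (0.2)^2) = 6.5031
  seg5 = sqrt((-3.4)^2 + (2.8)^2) = 4.4045
Total = 24.2051


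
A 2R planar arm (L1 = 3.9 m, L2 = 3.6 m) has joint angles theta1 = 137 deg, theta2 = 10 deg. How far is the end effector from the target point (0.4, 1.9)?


End effector via forward kinematics:
x = L1*cos(t1) + L2*cos(t1+t2) = -5.8715
y = L1*sin(t1) + L2*sin(t1+t2) = 4.6205
Distance to target:
d = sqrt((0.4 - -5.8715)^2 + (1.9 - 4.6205)^2)
= sqrt(39.3316 + 7.4011)
= 6.8361 m


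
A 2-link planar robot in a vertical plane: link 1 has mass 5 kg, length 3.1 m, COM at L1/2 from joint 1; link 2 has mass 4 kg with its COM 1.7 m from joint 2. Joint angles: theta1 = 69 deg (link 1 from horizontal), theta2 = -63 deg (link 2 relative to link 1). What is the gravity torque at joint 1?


Horizontal distance from joint 1 to link-1 COM:
  x_c1 = (L1/2)*cos(t1) = 1.55 * 0.3584 = 0.5555 m
Horizontal distance from joint 1 to link-2 COM:
  x_c2 = L1*cos(t1) + Lc2*cos(t1+t2)
       = 3.1*0.3584 + 1.7*0.9945 = 2.8016 m
tau1 = m1*g*x_c1 + m2*g*x_c2
     = 5*9.81*0.5555 + 4*9.81*2.8016
     = 27.2458 + 109.9359
     = 137.1817 Nm


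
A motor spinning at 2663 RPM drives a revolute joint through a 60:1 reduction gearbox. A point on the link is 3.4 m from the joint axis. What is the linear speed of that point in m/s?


omega_motor = 2663 * 2*pi/60 = 278.8687 rad/s
omega_joint = omega_motor / 60 = 4.6478 rad/s
v = omega_joint * r = 4.6478 * 3.4
= 15.8026 m/s


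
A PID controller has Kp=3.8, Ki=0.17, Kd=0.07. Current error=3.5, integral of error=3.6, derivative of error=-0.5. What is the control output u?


u = Kp*e + Ki*int(e) + Kd*de/dt
= 3.8*3.5 + 0.17*3.6 + 0.07*(-0.5)
= 13.3 + 0.612 + -0.035
= 13.877


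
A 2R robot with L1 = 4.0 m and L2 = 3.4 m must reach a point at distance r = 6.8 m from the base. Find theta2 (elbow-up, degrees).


cos(theta2) = (r^2 - L1^2 - L2^2) / (2*L1*L2)
cos(theta2) = (46.24 - 16.0 - 11.56) / 27.2
cos(theta2) = 0.686765
theta2 = 46.6255 degrees


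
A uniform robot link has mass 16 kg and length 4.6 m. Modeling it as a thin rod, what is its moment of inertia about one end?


I = (1/3) * m * L^2
= (1/3) * 16 * 4.6^2
= 0.333333 * 16 * 21.16
= 112.8533 kg*m^2


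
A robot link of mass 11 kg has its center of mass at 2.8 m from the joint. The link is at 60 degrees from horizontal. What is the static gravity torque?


tau = m*g*L*cos(angle)
= 11 * 9.81 * 2.8 * cos(60 deg)
= 11 * 9.81 * 2.8 * 0.5
= 151.074 Nm


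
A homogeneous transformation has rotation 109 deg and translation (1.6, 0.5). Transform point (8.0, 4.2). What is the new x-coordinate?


x' = cos(theta)*px - sin(theta)*py + tx
= -0.3256*8.0 - 0.9455*4.2 + 1.6
= -4.9757


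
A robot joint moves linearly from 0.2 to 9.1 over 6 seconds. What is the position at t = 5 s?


s = t/T = 5/6 = 0.8333
p(t) = p0 + (pf-p0)*s
= 0.2 + (9.1 - 0.2) * 0.8333
= 7.6167


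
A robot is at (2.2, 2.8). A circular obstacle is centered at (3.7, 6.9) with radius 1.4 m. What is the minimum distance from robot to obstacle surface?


center_dist = sqrt((2.2-3.7)^2 + (2.8-6.9)^2)
= sqrt(2.25 + 16.81)
= 4.3658
min_dist = center_dist - radius = 4.3658 - 1.4 = 2.9658 m


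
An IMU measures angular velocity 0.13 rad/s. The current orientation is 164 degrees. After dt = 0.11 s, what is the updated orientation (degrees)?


delta_theta = w * dt = 0.13 * 0.11 = 0.0143 rad
= 0.8193 deg
theta_new = 164 + 0.8193 = 164.8193 deg


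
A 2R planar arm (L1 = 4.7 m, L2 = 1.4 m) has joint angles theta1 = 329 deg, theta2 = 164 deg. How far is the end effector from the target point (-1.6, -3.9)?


End effector via forward kinematics:
x = L1*cos(t1) + L2*cos(t1+t2) = 3.0739
y = L1*sin(t1) + L2*sin(t1+t2) = -1.3968
Distance to target:
d = sqrt((-1.6 - 3.0739)^2 + (-3.9 - -1.3968)^2)
= sqrt(21.8452 + 6.2661)
= 5.302 m


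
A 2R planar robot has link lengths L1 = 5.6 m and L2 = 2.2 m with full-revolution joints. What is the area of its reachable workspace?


r_max = L1 + L2 = 7.8 m
r_min = |L1 - L2| = 3.4 m
Area = pi*(r_max^2 - r_min^2)
= pi*(60.84 - 11.56)
= pi * 49.28
= 154.8177 m^2


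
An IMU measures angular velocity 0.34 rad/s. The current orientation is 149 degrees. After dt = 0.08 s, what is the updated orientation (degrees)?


delta_theta = w * dt = 0.34 * 0.08 = 0.0272 rad
= 1.5584 deg
theta_new = 149 + 1.5584 = 150.5584 deg


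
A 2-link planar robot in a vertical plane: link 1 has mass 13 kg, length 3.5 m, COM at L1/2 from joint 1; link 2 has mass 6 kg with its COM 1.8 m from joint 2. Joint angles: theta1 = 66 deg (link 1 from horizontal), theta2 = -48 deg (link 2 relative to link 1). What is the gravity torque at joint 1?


Horizontal distance from joint 1 to link-1 COM:
  x_c1 = (L1/2)*cos(t1) = 1.75 * 0.4067 = 0.7118 m
Horizontal distance from joint 1 to link-2 COM:
  x_c2 = L1*cos(t1) + Lc2*cos(t1+t2)
       = 3.5*0.4067 + 1.8*0.9511 = 3.1355 m
tau1 = m1*g*x_c1 + m2*g*x_c2
     = 13*9.81*0.7118 + 6*9.81*3.1355
     = 90.7745 + 184.5544
     = 275.3288 Nm


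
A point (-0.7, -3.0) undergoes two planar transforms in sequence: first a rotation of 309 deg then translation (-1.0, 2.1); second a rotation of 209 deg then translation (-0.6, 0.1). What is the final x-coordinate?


After transform 1:
x1 = cos(309)*-0.7 - sin(309)*-3.0 + -1.0 = -3.772
y1 = sin(309)*-0.7 + cos(309)*-3.0 + 2.1 = 0.756
After transform 2:
x2 = cos(209)*-3.772 - sin(209)*0.756 + -0.6
= 3.0656


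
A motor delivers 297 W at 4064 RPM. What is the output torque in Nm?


omega = 4064 * 2*pi/60 = 425.5811 rad/s
tau = P / omega = 297 / 425.5811
= 0.6979 Nm


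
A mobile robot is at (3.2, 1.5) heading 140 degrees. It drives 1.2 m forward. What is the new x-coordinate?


x_new = x0 + d*cos(theta)
= 3.2 + 1.2*cos(140)
= 3.2 + -0.9193
= 2.2807


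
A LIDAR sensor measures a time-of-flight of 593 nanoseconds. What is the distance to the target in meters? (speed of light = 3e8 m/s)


tof = 593 ns = 5.93e-07 s
dist = c * tof / 2
= 3e8 * 5.93e-07 / 2
= 88.95 m


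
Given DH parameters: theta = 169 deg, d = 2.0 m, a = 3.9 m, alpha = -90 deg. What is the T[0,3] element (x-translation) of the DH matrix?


T[0,3] = a * cos(theta)
= 3.9 * cos(169 deg)
= 3.9 * -0.9816
= -3.8283


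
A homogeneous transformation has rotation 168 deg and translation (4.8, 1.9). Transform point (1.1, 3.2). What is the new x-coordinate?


x' = cos(theta)*px - sin(theta)*py + tx
= -0.9781*1.1 - 0.2079*3.2 + 4.8
= 3.0587


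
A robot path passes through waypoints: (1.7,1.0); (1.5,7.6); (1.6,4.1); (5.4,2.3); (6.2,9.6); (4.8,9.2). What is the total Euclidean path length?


Segment lengths:
  seg1 = sqrt((-0.2)^2 + (6.6)^2) = 6.603
  seg2 = sqrt((0.1)^2 + (-3.5)^2) = 3.5014
  seg3 = sqrt((3.8)^2 + (-1.8)^2) = 4.2048
  seg4 = sqrt((0.8)^2 + (7.3)^2) = 7.3437
  seg5 = sqrt((-1.4)^2 + (-0.4)^2) = 1.456
Total = 23.1089


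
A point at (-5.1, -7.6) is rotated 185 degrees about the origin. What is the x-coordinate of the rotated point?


x' = x*cos(theta) - y*sin(theta)
cos(185 deg) = -0.9962, sin(185 deg) = -0.0872
x' = -5.1 * -0.9962 - -7.6 * -0.0872
= 5.0806 - 0.6624
= 4.4182


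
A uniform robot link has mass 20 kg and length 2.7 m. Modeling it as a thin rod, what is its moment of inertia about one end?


I = (1/3) * m * L^2
= (1/3) * 20 * 2.7^2
= 0.333333 * 20 * 7.29
= 48.6 kg*m^2
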